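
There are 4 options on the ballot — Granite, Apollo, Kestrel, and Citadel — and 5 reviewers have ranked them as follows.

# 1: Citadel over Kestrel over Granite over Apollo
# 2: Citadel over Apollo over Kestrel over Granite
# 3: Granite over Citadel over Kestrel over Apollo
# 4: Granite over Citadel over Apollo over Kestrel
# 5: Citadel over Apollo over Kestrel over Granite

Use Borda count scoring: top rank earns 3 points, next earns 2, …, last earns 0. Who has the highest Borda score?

Citadel

Borda scores:
  Granite: 1 + 0 + 3 + 3 + 0 = 7
  Apollo: 0 + 2 + 0 + 1 + 2 = 5
  Kestrel: 2 + 1 + 1 + 0 + 1 = 5
  Citadel: 3 + 3 + 2 + 2 + 3 = 13
Citadel has the highest total.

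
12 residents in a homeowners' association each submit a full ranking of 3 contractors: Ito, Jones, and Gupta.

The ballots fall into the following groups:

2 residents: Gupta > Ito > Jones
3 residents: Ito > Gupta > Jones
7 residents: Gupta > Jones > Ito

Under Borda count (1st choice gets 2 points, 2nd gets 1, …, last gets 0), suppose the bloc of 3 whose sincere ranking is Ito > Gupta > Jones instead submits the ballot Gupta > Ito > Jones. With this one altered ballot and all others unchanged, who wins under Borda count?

Borda totals with the altered ballot: Ito 5, Jones 7, Gupta 24.
The winner is unchanged: still Gupta.

Gupta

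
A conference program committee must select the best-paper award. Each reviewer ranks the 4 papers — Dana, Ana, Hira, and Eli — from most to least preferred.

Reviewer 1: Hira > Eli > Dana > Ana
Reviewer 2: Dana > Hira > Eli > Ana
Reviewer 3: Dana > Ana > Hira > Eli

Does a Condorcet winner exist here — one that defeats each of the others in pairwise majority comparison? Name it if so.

Head-to-head results (3 voters total):
Dana vs Ana: Dana wins 3–0.
Dana vs Hira: Dana wins 2–1.
Dana vs Eli: Dana wins 2–1.
Ana vs Hira: Hira wins 2–1.
Ana vs Eli: Eli wins 2–1.
Hira vs Eli: Hira wins 3–0.
Dana beats each rival — Ana (3–0), Hira (2–1), Eli (2–1) — so Dana is the Condorcet winner.

Dana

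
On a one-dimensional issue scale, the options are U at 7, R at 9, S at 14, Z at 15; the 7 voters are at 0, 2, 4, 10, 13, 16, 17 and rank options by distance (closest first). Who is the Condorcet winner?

With single-peaked preferences on a line, the Condorcet winner is the candidate closest to the median voter.
The median voter (position 10) is closest to R at 9.
Check: R vs S — voters closer to R: 4 of 7.

R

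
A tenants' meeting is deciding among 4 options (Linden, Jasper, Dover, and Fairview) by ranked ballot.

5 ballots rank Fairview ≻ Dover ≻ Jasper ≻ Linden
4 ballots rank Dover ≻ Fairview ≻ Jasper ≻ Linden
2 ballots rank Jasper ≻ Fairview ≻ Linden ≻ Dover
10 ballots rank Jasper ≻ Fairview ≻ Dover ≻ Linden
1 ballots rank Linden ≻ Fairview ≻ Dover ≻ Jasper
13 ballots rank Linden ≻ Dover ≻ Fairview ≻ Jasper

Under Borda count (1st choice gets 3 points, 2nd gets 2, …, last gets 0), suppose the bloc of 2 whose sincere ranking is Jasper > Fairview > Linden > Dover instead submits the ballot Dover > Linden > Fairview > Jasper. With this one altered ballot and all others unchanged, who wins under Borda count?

Dover

Borda totals with the altered ballot: Linden 46, Jasper 39, Dover 65, Fairview 60.
The switch changes the winner from Fairview to Dover.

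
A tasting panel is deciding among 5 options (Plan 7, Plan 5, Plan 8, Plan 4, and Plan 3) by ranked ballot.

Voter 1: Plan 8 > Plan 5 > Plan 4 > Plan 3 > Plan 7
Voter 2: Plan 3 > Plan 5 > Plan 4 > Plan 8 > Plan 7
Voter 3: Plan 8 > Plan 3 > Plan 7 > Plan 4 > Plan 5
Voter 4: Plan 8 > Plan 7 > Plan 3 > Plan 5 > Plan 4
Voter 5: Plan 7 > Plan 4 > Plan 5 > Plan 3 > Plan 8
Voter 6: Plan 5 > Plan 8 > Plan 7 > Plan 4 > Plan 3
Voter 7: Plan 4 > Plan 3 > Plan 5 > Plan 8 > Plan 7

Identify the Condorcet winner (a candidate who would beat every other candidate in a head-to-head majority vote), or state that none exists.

Head-to-head results (7 voters total):
Plan 7 vs Plan 5: Plan 5 wins 4–3.
Plan 7 vs Plan 8: Plan 8 wins 6–1.
Plan 7 vs Plan 4: Plan 7 wins 4–3.
Plan 7 vs Plan 3: Plan 3 wins 4–3.
Plan 5 vs Plan 8: Plan 5 wins 4–3.
Plan 5 vs Plan 4: Plan 5 wins 4–3.
Plan 5 vs Plan 3: Plan 3 wins 4–3.
Plan 8 vs Plan 4: Plan 8 wins 4–3.
Plan 8 vs Plan 3: Plan 8 wins 4–3.
Plan 4 vs Plan 3: Plan 4 wins 4–3.
No candidate beats all others: Plan 7 beats Plan 4 beats Plan 3 beats Plan 7, a majority cycle.

There is no Condorcet winner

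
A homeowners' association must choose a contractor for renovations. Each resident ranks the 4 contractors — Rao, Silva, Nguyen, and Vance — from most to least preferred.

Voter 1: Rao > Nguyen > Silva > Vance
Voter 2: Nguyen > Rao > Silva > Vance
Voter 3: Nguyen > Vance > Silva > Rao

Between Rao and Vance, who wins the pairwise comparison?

Rao

Ballots ranking Rao above Vance: 2.
Ballots ranking Vance above Rao: 1.
Rao wins the head-to-head, 2–1.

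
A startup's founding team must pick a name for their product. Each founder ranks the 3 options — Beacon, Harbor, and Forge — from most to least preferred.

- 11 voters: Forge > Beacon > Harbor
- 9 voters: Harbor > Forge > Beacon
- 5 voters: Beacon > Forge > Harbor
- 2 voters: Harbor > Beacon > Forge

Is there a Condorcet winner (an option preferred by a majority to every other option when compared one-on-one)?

Head-to-head results (27 voters total):
Beacon vs Harbor: Beacon wins 16–11.
Beacon vs Forge: Forge wins 20–7.
Harbor vs Forge: Forge wins 16–11.
Forge beats each rival — Beacon (20–7), Harbor (16–11) — so Forge is the Condorcet winner.

Yes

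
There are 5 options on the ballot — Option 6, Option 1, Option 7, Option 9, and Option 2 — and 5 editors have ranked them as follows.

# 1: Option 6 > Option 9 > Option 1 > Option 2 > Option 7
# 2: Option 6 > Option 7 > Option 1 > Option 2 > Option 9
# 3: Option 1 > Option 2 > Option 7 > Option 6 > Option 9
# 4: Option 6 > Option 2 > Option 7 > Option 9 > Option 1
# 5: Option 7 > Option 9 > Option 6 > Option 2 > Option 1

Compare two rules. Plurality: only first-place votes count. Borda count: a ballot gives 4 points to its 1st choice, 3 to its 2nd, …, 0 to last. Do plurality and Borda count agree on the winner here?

Yes

Plurality first-place counts: Option 6 3, Option 1 1, Option 7 1, Option 9 0, Option 2 0 → Option 6.
Borda totals: Option 6 15, Option 1 8, Option 7 11, Option 9 7, Option 2 9 → Option 6.
The two rules agree on Option 6.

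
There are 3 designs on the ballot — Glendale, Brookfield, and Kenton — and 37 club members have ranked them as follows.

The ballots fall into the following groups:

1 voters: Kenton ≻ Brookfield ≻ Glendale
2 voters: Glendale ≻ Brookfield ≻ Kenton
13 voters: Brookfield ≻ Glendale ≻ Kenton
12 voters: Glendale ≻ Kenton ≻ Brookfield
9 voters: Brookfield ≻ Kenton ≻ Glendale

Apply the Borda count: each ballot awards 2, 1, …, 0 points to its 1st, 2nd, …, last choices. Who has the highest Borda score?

Brookfield

Borda scores:
  Glendale: 0 + 2·2 + 13·1 + 12·2 + 9·0 = 41
  Brookfield: 1 + 2·1 + 13·2 + 12·0 + 9·2 = 47
  Kenton: 2 + 2·0 + 13·0 + 12·1 + 9·1 = 23
Brookfield has the highest total.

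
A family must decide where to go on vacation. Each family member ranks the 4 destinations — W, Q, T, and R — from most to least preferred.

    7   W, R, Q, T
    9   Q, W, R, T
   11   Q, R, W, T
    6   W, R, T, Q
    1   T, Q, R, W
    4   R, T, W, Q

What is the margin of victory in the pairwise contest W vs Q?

Ballots ranking W above Q: 7+6+4 = 17.
Ballots ranking Q above W: 9+11+1 = 21.
Q wins 21–17, a margin of 4.

4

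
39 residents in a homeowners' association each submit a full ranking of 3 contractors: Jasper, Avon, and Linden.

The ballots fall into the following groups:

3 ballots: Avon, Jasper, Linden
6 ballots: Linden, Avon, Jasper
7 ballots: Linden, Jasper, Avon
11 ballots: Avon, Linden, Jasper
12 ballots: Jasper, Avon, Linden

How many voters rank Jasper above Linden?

15

Ballots ranking Jasper above Linden: 3+12 = 15.
Ballots ranking Linden above Jasper: 6+7+11 = 24.
So 15 of 39 voters prefer Jasper to Linden.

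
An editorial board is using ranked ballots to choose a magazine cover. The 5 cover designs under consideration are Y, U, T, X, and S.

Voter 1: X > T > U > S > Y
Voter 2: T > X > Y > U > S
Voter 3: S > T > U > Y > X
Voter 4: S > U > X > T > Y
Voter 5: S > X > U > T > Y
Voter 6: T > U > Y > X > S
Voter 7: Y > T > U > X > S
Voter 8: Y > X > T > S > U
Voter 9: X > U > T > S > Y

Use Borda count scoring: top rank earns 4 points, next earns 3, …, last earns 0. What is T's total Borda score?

23

Borda scores:
  Y: 0 + 2 + 1 + 0 + 0 + 2 + 4 + 4 + 0 = 13
  U: 2 + 1 + 2 + 3 + 2 + 3 + 2 + 0 + 3 = 18
  T: 3 + 4 + 3 + 1 + 1 + 4 + 3 + 2 + 2 = 23
  X: 4 + 3 + 0 + 2 + 3 + 1 + 1 + 3 + 4 = 21
  S: 1 + 0 + 4 + 4 + 4 + 0 + 0 + 1 + 1 = 15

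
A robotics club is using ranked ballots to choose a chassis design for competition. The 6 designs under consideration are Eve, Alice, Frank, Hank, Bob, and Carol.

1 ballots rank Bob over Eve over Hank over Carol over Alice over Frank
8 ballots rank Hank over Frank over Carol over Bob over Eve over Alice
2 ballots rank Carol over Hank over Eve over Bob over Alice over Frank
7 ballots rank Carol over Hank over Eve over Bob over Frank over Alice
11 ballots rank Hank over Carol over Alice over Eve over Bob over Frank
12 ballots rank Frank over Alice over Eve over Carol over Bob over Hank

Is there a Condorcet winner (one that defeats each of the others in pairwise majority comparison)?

Head-to-head results (41 voters total):
Eve vs Alice: Alice wins 23–18.
Eve vs Frank: Eve wins 21–20.
Eve vs Hank: Hank wins 28–13.
Eve vs Bob: Eve wins 32–9.
Eve vs Carol: Carol wins 28–13.
Alice vs Frank: Frank wins 27–14.
Alice vs Hank: Hank wins 29–12.
Alice vs Bob: Alice wins 23–18.
Alice vs Carol: Carol wins 29–12.
Frank vs Hank: Hank wins 29–12.
Frank vs Bob: Bob wins 21–20.
Frank vs Carol: Carol wins 21–20.
Hank vs Bob: Hank wins 28–13.
Hank vs Carol: Carol wins 21–20.
Bob vs Carol: Carol wins 40–1.
Carol beats each rival — Eve (28–13), Alice (29–12), Frank (21–20), Hank (21–20), Bob (40–1) — so Carol is the Condorcet winner.

Yes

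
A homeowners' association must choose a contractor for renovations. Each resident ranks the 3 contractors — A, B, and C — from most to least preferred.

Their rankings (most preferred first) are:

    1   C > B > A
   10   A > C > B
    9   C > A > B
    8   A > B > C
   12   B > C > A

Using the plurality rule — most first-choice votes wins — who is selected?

First-place vote totals:
  A: 18
  B: 12
  C: 10
A has the most first-place votes.

A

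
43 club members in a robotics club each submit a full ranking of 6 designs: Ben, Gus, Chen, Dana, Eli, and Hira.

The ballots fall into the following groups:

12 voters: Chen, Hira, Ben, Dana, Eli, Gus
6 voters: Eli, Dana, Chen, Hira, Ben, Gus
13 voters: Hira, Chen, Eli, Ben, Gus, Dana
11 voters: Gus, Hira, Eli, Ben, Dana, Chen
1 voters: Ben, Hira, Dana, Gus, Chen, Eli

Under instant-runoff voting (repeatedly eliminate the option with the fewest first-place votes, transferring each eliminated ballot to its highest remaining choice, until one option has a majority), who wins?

Round 1: Hira 13, Chen 12, Gus 11, Eli 6, Ben 1, Dana 0. Dana has the fewest and is eliminated.
Round 2: Hira 13, Chen 12, Gus 11, Eli 6, Ben 1. Ben has the fewest and is eliminated.
Round 3: Hira 14, Chen 12, Gus 11, Eli 6. Eli has the fewest and is eliminated.
Round 4: Chen 18, Hira 14, Gus 11. Gus has the fewest and is eliminated.
Round 5: Hira 25, Chen 18. Hira has a majority.

Hira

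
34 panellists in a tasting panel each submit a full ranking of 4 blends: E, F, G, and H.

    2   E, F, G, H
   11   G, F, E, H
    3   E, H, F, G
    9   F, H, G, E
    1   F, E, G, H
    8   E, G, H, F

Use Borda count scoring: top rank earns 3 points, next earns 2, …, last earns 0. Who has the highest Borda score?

Borda scores:
  E: 2·3 + 11·1 + 3·3 + 9·0 + 2 + 8·3 = 52
  F: 2·2 + 11·2 + 3·1 + 9·3 + 3 + 8·0 = 59
  G: 2·1 + 11·3 + 3·0 + 9·1 + 1 + 8·2 = 61
  H: 2·0 + 11·0 + 3·2 + 9·2 + 0 + 8·1 = 32
G has the highest total.

G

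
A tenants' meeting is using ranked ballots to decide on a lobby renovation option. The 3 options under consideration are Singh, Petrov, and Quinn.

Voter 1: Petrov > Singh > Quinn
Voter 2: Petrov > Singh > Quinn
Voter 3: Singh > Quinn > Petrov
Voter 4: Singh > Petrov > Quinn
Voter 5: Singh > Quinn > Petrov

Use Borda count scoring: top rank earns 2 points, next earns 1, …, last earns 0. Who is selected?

Singh

Borda scores:
  Singh: 1 + 1 + 2 + 2 + 2 = 8
  Petrov: 2 + 2 + 0 + 1 + 0 = 5
  Quinn: 0 + 0 + 1 + 0 + 1 = 2
Singh has the highest total.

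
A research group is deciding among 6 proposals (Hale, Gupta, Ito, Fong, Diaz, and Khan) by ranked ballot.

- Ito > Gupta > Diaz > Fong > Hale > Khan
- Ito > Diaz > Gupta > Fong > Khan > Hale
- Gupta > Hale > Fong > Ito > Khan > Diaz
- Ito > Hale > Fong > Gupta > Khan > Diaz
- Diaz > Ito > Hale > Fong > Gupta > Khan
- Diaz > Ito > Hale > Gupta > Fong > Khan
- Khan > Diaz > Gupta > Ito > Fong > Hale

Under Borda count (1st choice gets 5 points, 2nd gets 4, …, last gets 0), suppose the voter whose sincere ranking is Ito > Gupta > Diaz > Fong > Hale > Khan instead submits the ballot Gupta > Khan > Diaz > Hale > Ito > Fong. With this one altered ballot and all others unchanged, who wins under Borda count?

Borda totals with the altered ballot: Hale 16, Gupta 21, Ito 23, Fong 12, Diaz 21, Khan 12.
The winner is unchanged: still Ito.

Ito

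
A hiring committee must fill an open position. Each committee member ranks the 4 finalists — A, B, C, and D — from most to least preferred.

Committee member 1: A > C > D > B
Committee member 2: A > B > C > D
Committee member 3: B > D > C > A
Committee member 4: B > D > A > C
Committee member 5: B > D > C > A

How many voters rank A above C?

3

Ballots ranking A above C: 3.
Ballots ranking C above A: 2.
So 3 of 5 voters prefer A to C.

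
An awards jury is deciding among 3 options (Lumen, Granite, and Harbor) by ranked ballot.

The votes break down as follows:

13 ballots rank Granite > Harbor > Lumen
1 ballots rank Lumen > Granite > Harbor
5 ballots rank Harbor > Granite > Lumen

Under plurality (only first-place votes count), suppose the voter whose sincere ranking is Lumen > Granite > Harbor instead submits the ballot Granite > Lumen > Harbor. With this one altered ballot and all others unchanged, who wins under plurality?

First-place totals with the altered ballot: Lumen 0, Granite 14, Harbor 5.
The winner is unchanged: still Granite.

Granite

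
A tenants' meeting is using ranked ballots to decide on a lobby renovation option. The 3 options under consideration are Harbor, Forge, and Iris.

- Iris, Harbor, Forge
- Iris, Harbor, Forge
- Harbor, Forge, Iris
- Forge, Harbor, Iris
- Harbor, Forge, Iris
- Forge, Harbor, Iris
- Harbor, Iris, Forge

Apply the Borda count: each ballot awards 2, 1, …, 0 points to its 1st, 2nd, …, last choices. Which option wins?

Borda scores:
  Harbor: 1 + 1 + 2 + 1 + 2 + 1 + 2 = 10
  Forge: 0 + 0 + 1 + 2 + 1 + 2 + 0 = 6
  Iris: 2 + 2 + 0 + 0 + 0 + 0 + 1 = 5
Harbor has the highest total.

Harbor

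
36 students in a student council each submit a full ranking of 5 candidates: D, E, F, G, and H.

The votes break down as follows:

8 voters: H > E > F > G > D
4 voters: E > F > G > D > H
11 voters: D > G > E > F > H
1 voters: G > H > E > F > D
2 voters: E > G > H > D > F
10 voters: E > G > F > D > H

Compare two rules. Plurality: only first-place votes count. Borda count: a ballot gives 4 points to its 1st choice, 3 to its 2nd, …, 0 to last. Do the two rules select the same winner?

Yes

Plurality first-place counts: D 11, E 16, F 0, G 1, H 8 → E.
Borda totals: D 60, E 112, F 60, G 89, H 39 → E.
The two rules agree on E.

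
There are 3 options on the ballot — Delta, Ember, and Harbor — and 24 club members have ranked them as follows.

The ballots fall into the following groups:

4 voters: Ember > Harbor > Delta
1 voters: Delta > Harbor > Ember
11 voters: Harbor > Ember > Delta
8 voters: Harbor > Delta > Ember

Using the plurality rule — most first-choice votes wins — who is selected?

First-place vote totals:
  Delta: 1
  Ember: 4
  Harbor: 19
Harbor has the most first-place votes.

Harbor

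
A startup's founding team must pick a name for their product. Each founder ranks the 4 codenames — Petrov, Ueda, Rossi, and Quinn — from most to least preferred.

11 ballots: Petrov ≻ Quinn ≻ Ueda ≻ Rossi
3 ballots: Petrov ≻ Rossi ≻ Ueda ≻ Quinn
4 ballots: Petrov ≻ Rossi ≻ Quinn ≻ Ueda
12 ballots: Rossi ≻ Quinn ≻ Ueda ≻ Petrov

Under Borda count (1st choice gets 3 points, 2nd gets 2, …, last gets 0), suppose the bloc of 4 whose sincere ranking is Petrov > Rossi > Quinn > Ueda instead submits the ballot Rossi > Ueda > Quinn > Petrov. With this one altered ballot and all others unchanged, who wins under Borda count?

Rossi

Borda totals with the altered ballot: Petrov 42, Ueda 34, Rossi 54, Quinn 50.
The switch changes the winner from Petrov to Rossi.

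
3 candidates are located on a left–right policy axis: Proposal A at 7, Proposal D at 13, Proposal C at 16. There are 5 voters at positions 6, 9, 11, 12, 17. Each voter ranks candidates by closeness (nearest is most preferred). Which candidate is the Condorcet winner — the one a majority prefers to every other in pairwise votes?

With single-peaked preferences on a line, the Condorcet winner is the candidate closest to the median voter.
The median voter (position 11) is closest to Proposal D at 13.
Check: Proposal D vs Proposal C — voters closer to Proposal D: 4 of 5.

Proposal D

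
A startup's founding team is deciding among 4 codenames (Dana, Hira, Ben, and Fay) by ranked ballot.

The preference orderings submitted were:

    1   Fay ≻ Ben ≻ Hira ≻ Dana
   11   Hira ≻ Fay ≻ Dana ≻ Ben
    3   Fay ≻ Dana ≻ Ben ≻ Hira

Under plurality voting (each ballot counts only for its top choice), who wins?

Hira

First-place vote totals:
  Dana: 0
  Hira: 11
  Ben: 0
  Fay: 4
Hira has the most first-place votes.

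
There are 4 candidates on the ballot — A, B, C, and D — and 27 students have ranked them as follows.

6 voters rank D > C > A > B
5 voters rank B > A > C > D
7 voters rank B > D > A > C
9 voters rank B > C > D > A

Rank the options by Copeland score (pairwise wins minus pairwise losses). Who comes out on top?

B

Pairwise results:
  A vs B: B wins 21–6.
  A vs C: C wins 15–12.
  A vs D: D wins 22–5.
  B vs C: B wins 21–6.
  B vs D: B wins 21–6.
  C vs D: C wins 14–13.
Copeland scores (wins − losses):
  A: 0 − 3 = -3
  B: 3 − 0 = 3
  C: 2 − 1 = 1
  D: 1 − 2 = -1
B has the best Copeland score.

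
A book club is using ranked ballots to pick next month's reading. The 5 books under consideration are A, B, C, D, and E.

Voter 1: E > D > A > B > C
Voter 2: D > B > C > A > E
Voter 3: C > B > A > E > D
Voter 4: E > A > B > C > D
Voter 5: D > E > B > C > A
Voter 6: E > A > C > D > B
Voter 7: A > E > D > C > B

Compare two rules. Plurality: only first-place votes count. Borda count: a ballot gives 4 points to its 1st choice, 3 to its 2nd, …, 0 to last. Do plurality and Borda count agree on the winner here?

Yes

Plurality first-place counts: A 1, B 0, C 1, D 2, E 3 → E.
Borda totals: A 15, B 11, C 11, D 14, E 19 → E.
The two rules agree on E.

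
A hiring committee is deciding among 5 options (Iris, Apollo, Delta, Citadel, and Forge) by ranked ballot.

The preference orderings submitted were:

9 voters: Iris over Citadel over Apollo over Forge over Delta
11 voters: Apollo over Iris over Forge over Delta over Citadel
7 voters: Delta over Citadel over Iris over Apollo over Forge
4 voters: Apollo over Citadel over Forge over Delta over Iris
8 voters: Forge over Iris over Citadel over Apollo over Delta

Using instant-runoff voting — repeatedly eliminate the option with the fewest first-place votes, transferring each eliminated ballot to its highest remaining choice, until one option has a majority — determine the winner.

Round 1: Apollo 15, Iris 9, Forge 8, Delta 7, Citadel 0. Citadel has the fewest and is eliminated.
Round 2: Apollo 15, Iris 9, Forge 8, Delta 7. Delta has the fewest and is eliminated.
Round 3: Iris 16, Apollo 15, Forge 8. Forge has the fewest and is eliminated.
Round 4: Iris 24, Apollo 15. Iris has a majority.

Iris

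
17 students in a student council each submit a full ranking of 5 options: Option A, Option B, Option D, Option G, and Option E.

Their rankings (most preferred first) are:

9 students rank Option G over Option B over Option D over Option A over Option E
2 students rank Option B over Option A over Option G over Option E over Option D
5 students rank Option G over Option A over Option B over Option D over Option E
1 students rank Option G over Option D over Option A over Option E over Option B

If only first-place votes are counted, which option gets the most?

Option G

First-place vote totals:
  Option A: 0
  Option B: 2
  Option D: 0
  Option G: 15
  Option E: 0
Option G has the most first-place votes.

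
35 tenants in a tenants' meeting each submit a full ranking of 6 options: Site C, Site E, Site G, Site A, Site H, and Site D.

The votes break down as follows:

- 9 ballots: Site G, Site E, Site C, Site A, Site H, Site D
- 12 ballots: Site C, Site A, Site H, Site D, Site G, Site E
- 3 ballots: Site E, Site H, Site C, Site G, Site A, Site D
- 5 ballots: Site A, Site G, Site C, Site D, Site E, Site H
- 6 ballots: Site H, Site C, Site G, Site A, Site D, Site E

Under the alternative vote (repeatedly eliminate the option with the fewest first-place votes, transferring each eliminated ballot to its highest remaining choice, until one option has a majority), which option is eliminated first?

Site D

Round 1: Site C 12, Site G 9, Site H 6, Site A 5, Site E 3, Site D 0. Site D has the fewest and is eliminated.
Round 2: Site C 12, Site G 9, Site H 6, Site A 5, Site E 3. Site E has the fewest and is eliminated.
Round 3: Site C 12, Site G 9, Site H 9, Site A 5. Site A has the fewest and is eliminated.
Round 4: Site G 14, Site C 12, Site H 9. Site H has the fewest and is eliminated.
Round 5: Site C 21, Site G 14. Site C has a majority.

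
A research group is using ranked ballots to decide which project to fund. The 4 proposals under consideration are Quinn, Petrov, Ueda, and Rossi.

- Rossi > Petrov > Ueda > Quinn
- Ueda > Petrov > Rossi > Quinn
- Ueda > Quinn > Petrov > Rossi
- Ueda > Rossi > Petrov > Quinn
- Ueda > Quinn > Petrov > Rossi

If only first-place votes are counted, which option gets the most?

First-place vote totals:
  Quinn: 0
  Petrov: 0
  Ueda: 4
  Rossi: 1
Ueda has the most first-place votes.

Ueda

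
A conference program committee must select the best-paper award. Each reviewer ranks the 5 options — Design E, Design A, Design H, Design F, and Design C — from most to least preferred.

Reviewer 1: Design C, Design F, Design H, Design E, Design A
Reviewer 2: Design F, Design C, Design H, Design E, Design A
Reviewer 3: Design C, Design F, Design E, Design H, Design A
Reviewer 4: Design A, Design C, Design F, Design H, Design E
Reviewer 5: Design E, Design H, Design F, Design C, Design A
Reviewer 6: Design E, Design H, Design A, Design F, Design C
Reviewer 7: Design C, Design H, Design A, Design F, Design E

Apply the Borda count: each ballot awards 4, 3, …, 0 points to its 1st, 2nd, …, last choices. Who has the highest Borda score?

Borda scores:
  Design E: 1 + 1 + 2 + 0 + 4 + 4 + 0 = 12
  Design A: 0 + 0 + 0 + 4 + 0 + 2 + 2 = 8
  Design H: 2 + 2 + 1 + 1 + 3 + 3 + 3 = 15
  Design F: 3 + 4 + 3 + 2 + 2 + 1 + 1 = 16
  Design C: 4 + 3 + 4 + 3 + 1 + 0 + 4 = 19
Design C has the highest total.

Design C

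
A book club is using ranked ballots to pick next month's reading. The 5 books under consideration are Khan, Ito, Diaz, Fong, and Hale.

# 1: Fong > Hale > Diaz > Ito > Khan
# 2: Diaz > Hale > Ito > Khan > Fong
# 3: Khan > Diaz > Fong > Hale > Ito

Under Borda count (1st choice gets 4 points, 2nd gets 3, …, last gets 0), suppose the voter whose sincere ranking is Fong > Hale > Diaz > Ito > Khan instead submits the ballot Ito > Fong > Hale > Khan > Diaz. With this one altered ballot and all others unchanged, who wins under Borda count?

Diaz

Borda totals with the altered ballot: Khan 6, Ito 6, Diaz 7, Fong 5, Hale 6.
The winner is unchanged: still Diaz.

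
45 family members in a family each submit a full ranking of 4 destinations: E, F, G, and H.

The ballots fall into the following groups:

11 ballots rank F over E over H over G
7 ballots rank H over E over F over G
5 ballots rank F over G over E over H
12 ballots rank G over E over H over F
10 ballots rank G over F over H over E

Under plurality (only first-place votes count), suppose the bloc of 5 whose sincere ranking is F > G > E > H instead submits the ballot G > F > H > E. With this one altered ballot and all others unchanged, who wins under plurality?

G

First-place totals with the altered ballot: E 0, F 11, G 27, H 7.
The winner is unchanged: still G.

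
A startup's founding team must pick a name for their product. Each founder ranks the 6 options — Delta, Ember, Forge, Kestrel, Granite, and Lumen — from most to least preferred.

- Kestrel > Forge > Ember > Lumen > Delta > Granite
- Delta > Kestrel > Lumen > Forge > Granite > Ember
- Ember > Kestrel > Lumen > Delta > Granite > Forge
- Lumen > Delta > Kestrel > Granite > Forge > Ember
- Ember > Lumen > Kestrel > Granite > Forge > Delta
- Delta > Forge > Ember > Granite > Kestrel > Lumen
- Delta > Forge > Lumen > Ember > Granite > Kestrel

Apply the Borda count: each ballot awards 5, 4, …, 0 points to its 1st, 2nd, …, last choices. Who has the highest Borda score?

Delta

Borda scores:
  Delta: 1 + 5 + 2 + 4 + 0 + 5 + 5 = 22
  Ember: 3 + 0 + 5 + 0 + 5 + 3 + 2 = 18
  Forge: 4 + 2 + 0 + 1 + 1 + 4 + 4 = 16
  Kestrel: 5 + 4 + 4 + 3 + 3 + 1 + 0 = 20
  Granite: 0 + 1 + 1 + 2 + 2 + 2 + 1 = 9
  Lumen: 2 + 3 + 3 + 5 + 4 + 0 + 3 = 20
Delta has the highest total.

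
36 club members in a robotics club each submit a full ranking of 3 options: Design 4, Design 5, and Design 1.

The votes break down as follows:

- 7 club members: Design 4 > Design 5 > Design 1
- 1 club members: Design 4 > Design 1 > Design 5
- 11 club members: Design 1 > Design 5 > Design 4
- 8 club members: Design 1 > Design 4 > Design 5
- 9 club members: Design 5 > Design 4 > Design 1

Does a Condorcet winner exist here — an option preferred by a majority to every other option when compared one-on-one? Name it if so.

Design 1

Head-to-head results (36 voters total):
Design 4 vs Design 5: Design 5 wins 20–16.
Design 4 vs Design 1: Design 1 wins 19–17.
Design 5 vs Design 1: Design 1 wins 20–16.
Design 1 beats each rival — Design 4 (19–17), Design 5 (20–16) — so Design 1 is the Condorcet winner.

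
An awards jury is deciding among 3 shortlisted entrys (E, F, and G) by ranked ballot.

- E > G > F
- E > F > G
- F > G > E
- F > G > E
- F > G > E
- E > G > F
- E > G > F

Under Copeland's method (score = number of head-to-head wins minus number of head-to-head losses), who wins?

Pairwise results:
  E vs F: E wins 4–3.
  E vs G: E wins 4–3.
  F vs G: F wins 4–3.
Copeland scores (wins − losses):
  E: 2 − 0 = 2
  F: 1 − 1 = 0
  G: 0 − 2 = -2
E has the best Copeland score.

E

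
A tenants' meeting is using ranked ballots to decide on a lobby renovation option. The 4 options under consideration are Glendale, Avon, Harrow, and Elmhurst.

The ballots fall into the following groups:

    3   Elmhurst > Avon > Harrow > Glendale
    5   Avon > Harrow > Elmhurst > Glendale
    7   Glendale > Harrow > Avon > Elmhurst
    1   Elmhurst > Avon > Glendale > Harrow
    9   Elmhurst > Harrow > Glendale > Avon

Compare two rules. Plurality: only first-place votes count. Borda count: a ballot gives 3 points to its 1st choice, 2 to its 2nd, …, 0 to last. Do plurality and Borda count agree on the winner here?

Plurality first-place counts: Glendale 7, Avon 5, Harrow 0, Elmhurst 13 → Elmhurst.
Borda totals: Glendale 31, Avon 30, Harrow 45, Elmhurst 44 → Harrow.
The two rules disagree: plurality picks Elmhurst, Borda picks Harrow.

No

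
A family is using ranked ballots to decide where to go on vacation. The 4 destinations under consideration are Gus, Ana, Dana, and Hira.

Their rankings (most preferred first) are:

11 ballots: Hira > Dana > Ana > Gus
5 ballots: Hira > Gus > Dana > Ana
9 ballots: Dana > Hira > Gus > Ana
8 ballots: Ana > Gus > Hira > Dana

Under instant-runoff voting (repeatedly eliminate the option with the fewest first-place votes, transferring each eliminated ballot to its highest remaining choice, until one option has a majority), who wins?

Round 1: Hira 16, Dana 9, Ana 8, Gus 0. Gus has the fewest and is eliminated.
Round 2: Hira 16, Dana 9, Ana 8. Ana has the fewest and is eliminated.
Round 3: Hira 24, Dana 9. Hira has a majority.

Hira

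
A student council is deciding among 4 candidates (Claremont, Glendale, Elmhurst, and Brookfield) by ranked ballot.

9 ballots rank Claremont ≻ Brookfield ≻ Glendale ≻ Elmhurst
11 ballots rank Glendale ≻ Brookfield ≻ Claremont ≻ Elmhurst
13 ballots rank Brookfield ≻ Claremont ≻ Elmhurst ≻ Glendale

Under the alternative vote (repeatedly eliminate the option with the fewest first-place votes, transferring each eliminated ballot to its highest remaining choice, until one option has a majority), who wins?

Round 1: Brookfield 13, Glendale 11, Claremont 9, Elmhurst 0. Elmhurst has the fewest and is eliminated.
Round 2: Brookfield 13, Glendale 11, Claremont 9. Claremont has the fewest and is eliminated.
Round 3: Brookfield 22, Glendale 11. Brookfield has a majority.

Brookfield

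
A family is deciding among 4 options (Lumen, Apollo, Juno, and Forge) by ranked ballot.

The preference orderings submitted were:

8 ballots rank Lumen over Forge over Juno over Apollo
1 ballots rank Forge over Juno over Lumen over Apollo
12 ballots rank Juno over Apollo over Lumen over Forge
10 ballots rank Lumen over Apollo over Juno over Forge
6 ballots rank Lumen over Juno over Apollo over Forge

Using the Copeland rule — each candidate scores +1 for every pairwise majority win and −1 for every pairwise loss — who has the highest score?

Pairwise results:
  Lumen vs Apollo: Lumen wins 25–12.
  Lumen vs Juno: Lumen wins 24–13.
  Lumen vs Forge: Lumen wins 36–1.
  Apollo vs Juno: Juno wins 27–10.
  Apollo vs Forge: Apollo wins 28–9.
  Juno vs Forge: Juno wins 28–9.
Copeland scores (wins − losses):
  Lumen: 3 − 0 = 3
  Apollo: 1 − 2 = -1
  Juno: 2 − 1 = 1
  Forge: 0 − 3 = -3
Lumen has the best Copeland score.

Lumen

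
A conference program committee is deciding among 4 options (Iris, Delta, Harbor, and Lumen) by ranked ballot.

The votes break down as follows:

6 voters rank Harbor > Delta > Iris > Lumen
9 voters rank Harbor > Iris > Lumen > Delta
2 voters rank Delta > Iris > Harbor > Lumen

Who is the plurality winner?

First-place vote totals:
  Iris: 0
  Delta: 2
  Harbor: 15
  Lumen: 0
Harbor has the most first-place votes.

Harbor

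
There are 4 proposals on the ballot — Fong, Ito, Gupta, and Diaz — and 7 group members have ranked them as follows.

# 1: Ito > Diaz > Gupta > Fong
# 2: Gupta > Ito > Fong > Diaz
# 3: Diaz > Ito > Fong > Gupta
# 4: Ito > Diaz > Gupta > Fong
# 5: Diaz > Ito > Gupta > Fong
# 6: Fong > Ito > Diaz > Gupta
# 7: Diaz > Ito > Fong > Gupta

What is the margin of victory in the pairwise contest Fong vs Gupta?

Ballots ranking Fong above Gupta: 3.
Ballots ranking Gupta above Fong: 4.
Gupta wins 4–3, a margin of 1.

1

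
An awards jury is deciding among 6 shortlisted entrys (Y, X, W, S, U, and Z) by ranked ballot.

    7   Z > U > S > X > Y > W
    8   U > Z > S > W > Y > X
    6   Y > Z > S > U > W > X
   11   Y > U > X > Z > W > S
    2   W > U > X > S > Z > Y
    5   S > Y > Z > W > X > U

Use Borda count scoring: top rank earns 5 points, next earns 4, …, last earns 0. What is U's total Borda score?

132

Borda scores:
  Y: 7·1 + 8·1 + 6·5 + 11·5 + 2·0 + 5·4 = 120
  X: 7·2 + 8·0 + 6·0 + 11·3 + 2·3 + 5·1 = 58
  W: 7·0 + 8·2 + 6·1 + 11·1 + 2·5 + 5·2 = 53
  S: 7·3 + 8·3 + 6·3 + 11·0 + 2·2 + 5·5 = 92
  U: 7·4 + 8·5 + 6·2 + 11·4 + 2·4 + 5·0 = 132
  Z: 7·5 + 8·4 + 6·4 + 11·2 + 2·1 + 5·3 = 130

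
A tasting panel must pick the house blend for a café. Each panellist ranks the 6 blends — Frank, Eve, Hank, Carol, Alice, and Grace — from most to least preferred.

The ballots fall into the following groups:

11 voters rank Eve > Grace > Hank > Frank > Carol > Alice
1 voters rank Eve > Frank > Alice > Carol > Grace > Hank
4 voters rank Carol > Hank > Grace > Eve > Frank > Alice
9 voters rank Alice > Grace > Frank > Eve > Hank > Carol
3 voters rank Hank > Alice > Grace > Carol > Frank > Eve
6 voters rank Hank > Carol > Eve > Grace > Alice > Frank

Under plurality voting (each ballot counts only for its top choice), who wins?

First-place vote totals:
  Frank: 0
  Eve: 12
  Hank: 9
  Carol: 4
  Alice: 9
  Grace: 0
Eve has the most first-place votes.

Eve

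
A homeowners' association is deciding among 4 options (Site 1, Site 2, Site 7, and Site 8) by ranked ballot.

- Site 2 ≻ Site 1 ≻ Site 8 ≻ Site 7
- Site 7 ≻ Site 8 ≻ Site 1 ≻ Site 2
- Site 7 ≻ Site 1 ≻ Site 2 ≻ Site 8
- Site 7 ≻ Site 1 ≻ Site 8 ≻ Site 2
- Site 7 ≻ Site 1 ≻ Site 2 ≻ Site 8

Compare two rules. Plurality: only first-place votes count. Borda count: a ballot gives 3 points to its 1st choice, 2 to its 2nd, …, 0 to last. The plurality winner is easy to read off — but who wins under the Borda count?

Plurality first-place counts: Site 1 0, Site 2 1, Site 7 4, Site 8 0 → Site 7.
Borda totals: Site 1 9, Site 2 5, Site 7 12, Site 8 4 → Site 7.

Site 7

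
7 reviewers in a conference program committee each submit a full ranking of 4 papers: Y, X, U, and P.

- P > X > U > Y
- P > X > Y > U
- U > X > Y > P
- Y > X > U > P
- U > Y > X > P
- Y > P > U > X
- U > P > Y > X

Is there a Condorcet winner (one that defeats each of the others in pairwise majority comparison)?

Head-to-head results (7 voters total):
Y vs X: Y wins 4–3.
Y vs U: U wins 4–3.
Y vs P: Y wins 4–3.
X vs U: U wins 4–3.
X vs P: P wins 4–3.
U vs P: U wins 4–3.
U beats each rival — Y (4–3), X (4–3), P (4–3) — so U is the Condorcet winner.

Yes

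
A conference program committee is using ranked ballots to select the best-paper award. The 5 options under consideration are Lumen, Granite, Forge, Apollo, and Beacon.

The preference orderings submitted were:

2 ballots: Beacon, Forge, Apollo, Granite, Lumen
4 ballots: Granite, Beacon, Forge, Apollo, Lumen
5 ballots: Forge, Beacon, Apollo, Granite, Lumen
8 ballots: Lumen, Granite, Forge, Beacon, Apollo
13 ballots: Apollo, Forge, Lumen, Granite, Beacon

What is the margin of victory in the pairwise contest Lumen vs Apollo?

16

Ballots ranking Lumen above Apollo: 8.
Ballots ranking Apollo above Lumen: 2+4+5+13 = 24.
Apollo wins 24–8, a margin of 16.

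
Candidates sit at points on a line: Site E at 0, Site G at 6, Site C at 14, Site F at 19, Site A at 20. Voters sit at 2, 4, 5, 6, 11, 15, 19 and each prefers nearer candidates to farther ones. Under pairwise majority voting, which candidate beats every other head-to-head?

With single-peaked preferences on a line, the Condorcet winner is the candidate closest to the median voter.
The median voter (position 6) is closest to Site G at 6.
Check: Site G vs Site C — voters closer to Site G: 4 of 7.

Site G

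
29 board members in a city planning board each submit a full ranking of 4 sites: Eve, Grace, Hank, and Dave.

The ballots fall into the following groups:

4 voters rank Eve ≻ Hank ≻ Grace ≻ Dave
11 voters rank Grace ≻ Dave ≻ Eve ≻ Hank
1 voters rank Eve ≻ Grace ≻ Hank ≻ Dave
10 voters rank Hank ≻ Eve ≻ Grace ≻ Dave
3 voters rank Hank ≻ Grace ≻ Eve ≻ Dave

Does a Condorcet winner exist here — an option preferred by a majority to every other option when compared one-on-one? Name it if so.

Eve

Head-to-head results (29 voters total):
Eve vs Grace: Eve wins 15–14.
Eve vs Hank: Eve wins 16–13.
Eve vs Dave: Eve wins 18–11.
Grace vs Hank: Hank wins 17–12.
Grace vs Dave: Grace wins 29–0.
Hank vs Dave: Hank wins 18–11.
Eve beats each rival — Grace (15–14), Hank (16–13), Dave (18–11) — so Eve is the Condorcet winner.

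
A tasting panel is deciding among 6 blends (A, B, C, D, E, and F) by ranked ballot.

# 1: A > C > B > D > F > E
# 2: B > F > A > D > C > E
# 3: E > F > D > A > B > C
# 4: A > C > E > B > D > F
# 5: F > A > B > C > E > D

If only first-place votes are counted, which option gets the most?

A

First-place vote totals:
  A: 2
  B: 1
  C: 0
  D: 0
  E: 1
  F: 1
A has the most first-place votes.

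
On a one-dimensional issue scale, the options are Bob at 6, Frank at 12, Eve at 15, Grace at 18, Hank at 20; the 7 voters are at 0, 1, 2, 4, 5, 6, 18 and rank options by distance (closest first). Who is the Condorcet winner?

Bob

With single-peaked preferences on a line, the Condorcet winner is the candidate closest to the median voter.
The median voter (position 4) is closest to Bob at 6.
Check: Bob vs Frank — voters closer to Bob: 6 of 7.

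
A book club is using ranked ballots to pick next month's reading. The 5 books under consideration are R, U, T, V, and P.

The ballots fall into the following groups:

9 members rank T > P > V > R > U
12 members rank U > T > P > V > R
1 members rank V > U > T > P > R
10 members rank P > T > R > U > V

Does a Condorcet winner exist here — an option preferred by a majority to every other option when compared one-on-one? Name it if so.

Head-to-head results (32 voters total):
R vs U: R wins 19–13.
R vs T: T wins 32–0.
R vs V: V wins 22–10.
R vs P: P wins 32–0.
U vs T: T wins 19–13.
U vs V: U wins 22–10.
U vs P: P wins 19–13.
T vs V: T wins 31–1.
T vs P: T wins 22–10.
V vs P: P wins 31–1.
T beats each rival — R (32–0), U (19–13), V (31–1), P (22–10) — so T is the Condorcet winner.

T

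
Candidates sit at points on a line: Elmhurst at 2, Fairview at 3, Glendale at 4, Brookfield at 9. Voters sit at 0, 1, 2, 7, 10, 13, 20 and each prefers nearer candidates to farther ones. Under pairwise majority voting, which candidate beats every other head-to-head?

Brookfield

With single-peaked preferences on a line, the Condorcet winner is the candidate closest to the median voter.
The median voter (position 7) is closest to Brookfield at 9.
Check: Brookfield vs Fairview — voters closer to Brookfield: 4 of 7.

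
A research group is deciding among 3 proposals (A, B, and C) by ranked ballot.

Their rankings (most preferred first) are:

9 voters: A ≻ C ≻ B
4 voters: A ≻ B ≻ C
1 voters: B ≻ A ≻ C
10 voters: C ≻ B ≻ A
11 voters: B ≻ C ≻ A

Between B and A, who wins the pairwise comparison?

B

Ballots ranking B above A: 1+10+11 = 22.
Ballots ranking A above B: 9+4 = 13.
B wins the head-to-head, 22–13.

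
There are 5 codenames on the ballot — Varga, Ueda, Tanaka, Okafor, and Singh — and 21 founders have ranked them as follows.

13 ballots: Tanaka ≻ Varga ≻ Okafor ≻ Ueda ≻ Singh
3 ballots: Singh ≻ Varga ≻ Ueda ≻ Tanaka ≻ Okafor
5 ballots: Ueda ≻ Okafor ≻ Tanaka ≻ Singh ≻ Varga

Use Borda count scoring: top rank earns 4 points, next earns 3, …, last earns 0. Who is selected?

Borda scores:
  Varga: 13·3 + 3·3 + 5·0 = 48
  Ueda: 13·1 + 3·2 + 5·4 = 39
  Tanaka: 13·4 + 3·1 + 5·2 = 65
  Okafor: 13·2 + 3·0 + 5·3 = 41
  Singh: 13·0 + 3·4 + 5·1 = 17
Tanaka has the highest total.

Tanaka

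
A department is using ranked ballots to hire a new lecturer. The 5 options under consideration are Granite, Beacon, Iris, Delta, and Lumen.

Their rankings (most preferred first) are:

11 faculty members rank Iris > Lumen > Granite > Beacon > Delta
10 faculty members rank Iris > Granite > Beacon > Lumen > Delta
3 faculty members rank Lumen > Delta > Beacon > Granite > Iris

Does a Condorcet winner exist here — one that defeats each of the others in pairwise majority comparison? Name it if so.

Iris

Head-to-head results (24 voters total):
Granite vs Beacon: Granite wins 21–3.
Granite vs Iris: Iris wins 21–3.
Granite vs Delta: Granite wins 21–3.
Granite vs Lumen: Lumen wins 14–10.
Beacon vs Iris: Iris wins 21–3.
Beacon vs Delta: Beacon wins 21–3.
Beacon vs Lumen: Lumen wins 14–10.
Iris vs Delta: Iris wins 21–3.
Iris vs Lumen: Iris wins 21–3.
Delta vs Lumen: Lumen wins 24–0.
Iris beats each rival — Granite (21–3), Beacon (21–3), Delta (21–3), Lumen (21–3) — so Iris is the Condorcet winner.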